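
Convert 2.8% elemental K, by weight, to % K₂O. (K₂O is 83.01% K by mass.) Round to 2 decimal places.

%K₂O = 2.8 / 0.8301 = 3.37309%.

3.37% K₂O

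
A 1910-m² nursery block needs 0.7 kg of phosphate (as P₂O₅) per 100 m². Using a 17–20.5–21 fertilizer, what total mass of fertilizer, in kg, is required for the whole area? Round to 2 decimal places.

Product per 100 m² = 0.7 / 20.5% = 3.41463 kg.
Total product = 3.41463 × 1910 / 100 = 65.2195 kg.

65.22 kg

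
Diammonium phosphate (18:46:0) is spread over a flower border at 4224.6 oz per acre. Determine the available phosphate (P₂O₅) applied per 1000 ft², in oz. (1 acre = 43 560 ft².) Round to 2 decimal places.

44.61 oz P₂O₅ per thousand sq ft

P₂O₅ per acre = 4224.6 × 46% = 1943.32 oz.
Convert to per 1000 ft²: 1943.32 × 0.0229568 = 44.6124 oz.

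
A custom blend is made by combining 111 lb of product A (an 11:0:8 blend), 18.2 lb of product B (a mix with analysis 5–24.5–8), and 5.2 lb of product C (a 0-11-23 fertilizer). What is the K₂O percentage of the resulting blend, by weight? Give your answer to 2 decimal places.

8.58% K₂O

Total mass = 111 + 18.2 + 5.2 = 134.4 lb.
K₂O mass = 8%×111 + 8%×18.2 + 23%×5.2 = 11.532 lb.
% K₂O = 11.532 / 134.4 = 8.58036%.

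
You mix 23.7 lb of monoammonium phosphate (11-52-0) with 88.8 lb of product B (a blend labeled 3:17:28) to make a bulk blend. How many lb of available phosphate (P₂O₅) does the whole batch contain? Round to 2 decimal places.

P₂O₅ mass = 52%×23.7 + 17%×88.8 = 27.42 lb.

27.42 lb P₂O₅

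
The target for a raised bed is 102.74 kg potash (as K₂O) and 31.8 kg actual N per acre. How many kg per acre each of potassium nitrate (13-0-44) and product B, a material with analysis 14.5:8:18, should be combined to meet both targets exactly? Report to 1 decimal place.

Per-acre balance (a = potassium nitrate, b = product B):
K₂O: 0.44·a + 0.18·b = 102.74
N: 0.13·a + 0.145·b = 31.8
Eliminate a: (row1) − 0.44/0.13·(row2) → -0.310769·b = -4.89077, so b = 15.7376.
Back-substitute: a = (102.74 − 0.18·15.7376) / 0.44 = 227.062.

227.1 kg potassium nitrate, 15.7 kg product B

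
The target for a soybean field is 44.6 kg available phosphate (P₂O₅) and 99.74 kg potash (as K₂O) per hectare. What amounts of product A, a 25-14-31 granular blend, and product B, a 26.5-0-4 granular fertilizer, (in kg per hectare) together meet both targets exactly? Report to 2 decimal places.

With a, b = kg per hectare of product A and product B:
P₂O₅: 0.14·a + 0·b = 44.6
K₂O: 0.31·a + 0.04·b = 99.74
From row1: a = (44.6 − 0·b) / 0.14.
Into row2: 0.31·(44.6 − 0·b)/0.14 + 0.04·b = 99.74 → b = 24.5714, a = 318.571.

318.57 kg product A, 24.57 kg product B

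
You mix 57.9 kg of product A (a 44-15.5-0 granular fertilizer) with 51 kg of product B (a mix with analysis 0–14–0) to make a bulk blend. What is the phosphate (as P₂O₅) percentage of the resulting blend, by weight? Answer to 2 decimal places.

14.80% P₂O₅

Total mass = 57.9 + 51 = 108.9 kg.
P₂O₅ mass = 15.5%×57.9 + 14%×51 = 16.1145 kg.
% P₂O₅ = 16.1145 / 108.9 = 14.7975%.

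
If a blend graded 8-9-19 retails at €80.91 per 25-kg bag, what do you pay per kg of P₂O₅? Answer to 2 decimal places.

€35.96 per kg P₂O₅

P₂O₅ in bag = 25 × 9% = 2.25 kg.
Cost per kg P₂O₅ = €80.91 / 2.25 = €35.9600.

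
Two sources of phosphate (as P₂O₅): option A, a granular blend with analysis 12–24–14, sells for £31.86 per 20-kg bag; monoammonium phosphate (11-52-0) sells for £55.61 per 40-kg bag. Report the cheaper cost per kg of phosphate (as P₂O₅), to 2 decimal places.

£2.67 per kg P₂O₅ (monoammonium phosphate)

option A: P₂O₅ per bag = 20 × 24% = 4.8 kg; cost = 31.86 / 4.8 = £6.6375/kg P₂O₅.
monoammonium phosphate: P₂O₅ per bag = 40 × 52% = 20.8 kg; cost = 55.61 / 20.8 = £2.6736/kg P₂O₅.
monoammonium phosphate is cheaper.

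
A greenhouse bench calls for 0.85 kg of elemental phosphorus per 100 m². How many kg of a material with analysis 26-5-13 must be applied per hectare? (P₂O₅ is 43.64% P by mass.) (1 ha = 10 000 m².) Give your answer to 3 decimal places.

3895.509 kg of product per hectare

As P₂O₅: 0.85 / 0.4364 = 1.94775 kg per 100 m².
Product per 100 m² = 1.94775 / 5% = 38.9551 kg.
Convert to per hectare: 38.9551 × 100 = 3895.5087 kg.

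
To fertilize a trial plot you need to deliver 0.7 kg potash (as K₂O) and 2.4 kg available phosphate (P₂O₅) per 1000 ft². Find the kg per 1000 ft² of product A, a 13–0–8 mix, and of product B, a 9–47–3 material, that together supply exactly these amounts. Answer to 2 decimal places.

Per-1000 ft² balance (a = product A, b = product B):
K₂O: 0.08·a + 0.03·b = 0.7
P₂O₅: 0·a + 0.47·b = 2.4
Solving simultaneously: a = 6.83511, b = 5.10638.

6.84 kg product A, 5.11 kg product B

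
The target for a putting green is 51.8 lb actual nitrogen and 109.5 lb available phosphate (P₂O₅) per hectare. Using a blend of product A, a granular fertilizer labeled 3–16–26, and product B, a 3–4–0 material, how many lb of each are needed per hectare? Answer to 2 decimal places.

Per-hectare balance (a = product A, b = product B):
N: 0.03·a + 0.03·b = 51.8
P₂O₅: 0.16·a + 0.04·b = 109.5
Solving simultaneously: a = 336.944, b = 1389.722.

336.94 lb product A, 1389.72 lb product B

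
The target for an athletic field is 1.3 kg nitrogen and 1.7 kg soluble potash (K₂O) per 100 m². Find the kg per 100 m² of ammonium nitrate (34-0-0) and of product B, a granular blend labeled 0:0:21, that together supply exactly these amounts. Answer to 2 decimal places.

Let a = kg of ammonium nitrate, b = kg of product B (per 100 m²).
N: 0.34·a + 0·b = 1.3
K₂O: 0·a + 0.21·b = 1.7
Solving simultaneously: a = 3.82353, b = 8.09524.

3.82 kg ammonium nitrate, 8.10 kg product B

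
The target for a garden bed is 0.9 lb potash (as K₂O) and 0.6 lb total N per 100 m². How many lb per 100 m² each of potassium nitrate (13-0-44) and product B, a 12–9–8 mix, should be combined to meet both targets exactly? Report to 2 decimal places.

1.42 lb potassium nitrate, 3.47 lb product B

Let a = lb of potassium nitrate, b = lb of product B (per 100 m²).
K₂O: 0.44·a + 0.08·b = 0.9
N: 0.13·a + 0.12·b = 0.6
Eliminate b: (row1) − 0.08/0.12·(row2) → 0.353333·a = 0.5, so a = 1.41509.
Then b = (0.6 − 0.13·1.41509) / 0.12 = 3.46698.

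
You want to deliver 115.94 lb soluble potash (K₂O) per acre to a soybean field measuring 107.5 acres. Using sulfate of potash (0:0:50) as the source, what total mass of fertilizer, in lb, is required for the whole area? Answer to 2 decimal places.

24927.10 lb

Product per acre = 115.94 / 50% = 231.88 lb.
Total product = 231.88 × 107.5 = 24927.1 lb.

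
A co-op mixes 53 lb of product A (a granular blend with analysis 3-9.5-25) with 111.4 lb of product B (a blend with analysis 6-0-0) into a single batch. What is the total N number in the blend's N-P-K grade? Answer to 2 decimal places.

5.03% N

Total mass = 53 + 111.4 = 164.4 lb.
N mass = 3%×53 + 6%×111.4 = 8.274 lb.
% N = 8.274 / 164.4 = 5.03285%.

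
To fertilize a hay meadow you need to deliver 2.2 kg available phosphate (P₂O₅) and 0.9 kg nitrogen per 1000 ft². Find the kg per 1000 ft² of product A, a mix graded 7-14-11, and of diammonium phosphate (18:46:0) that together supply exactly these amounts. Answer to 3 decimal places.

2.571 kg product A, 4.000 kg diammonium phosphate

With a, b = kg per 1000 ft² of product A and diammonium phosphate:
P₂O₅: 0.14·a + 0.46·b = 2.2
N: 0.07·a + 0.18·b = 0.9
From row1: a = (2.2 − 0.46·b) / 0.14.
Into row2: 0.07·(2.2 − 0.46·b)/0.14 + 0.18·b = 0.9 → b = 4, a = 2.57143.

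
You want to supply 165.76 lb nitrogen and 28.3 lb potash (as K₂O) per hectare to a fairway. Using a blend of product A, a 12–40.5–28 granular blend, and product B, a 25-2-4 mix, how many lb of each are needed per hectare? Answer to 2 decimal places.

6.82 lb product A, 659.77 lb product B

Let a = lb of product A, b = lb of product B (per hectare).
N: 0.12·a + 0.25·b = 165.76
K₂O: 0.28·a + 0.04·b = 28.3
Eliminate b: (row1) − 0.25/0.04·(row2) → -1.63·a = -11.115, so a = 6.81902.
Then b = (28.3 − 0.28·6.81902) / 0.04 = 659.767.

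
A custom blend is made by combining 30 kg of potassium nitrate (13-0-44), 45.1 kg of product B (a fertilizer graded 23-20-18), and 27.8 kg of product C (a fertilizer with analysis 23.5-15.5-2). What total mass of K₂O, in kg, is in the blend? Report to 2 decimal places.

K₂O mass = 44%×30 + 18%×45.1 + 2%×27.8 = 21.874 kg.

21.87 kg K₂O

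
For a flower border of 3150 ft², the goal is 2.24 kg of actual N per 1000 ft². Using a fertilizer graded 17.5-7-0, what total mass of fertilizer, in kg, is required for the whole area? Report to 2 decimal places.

40.32 kg

Product per 1000 ft² = 2.24 / 17.5% = 12.8 kg.
Total product = 12.8 × 3150 / 1000 = 40.32 kg.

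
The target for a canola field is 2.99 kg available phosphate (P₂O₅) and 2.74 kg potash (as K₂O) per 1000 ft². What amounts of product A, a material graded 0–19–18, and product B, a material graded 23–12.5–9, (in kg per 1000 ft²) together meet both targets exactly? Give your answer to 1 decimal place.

With a, b = kg per 1000 ft² of product A and product B:
P₂O₅: 0.19·a + 0.125·b = 2.99
K₂O: 0.18·a + 0.09·b = 2.74
Eliminate a: (row1) − 0.19/0.18·(row2) → 0.03·b = 0.0977778, so b = 3.25926.
Back-substitute: a = (2.99 − 0.125·3.25926) / 0.19 = 13.5926.

13.6 kg product A, 3.3 kg product B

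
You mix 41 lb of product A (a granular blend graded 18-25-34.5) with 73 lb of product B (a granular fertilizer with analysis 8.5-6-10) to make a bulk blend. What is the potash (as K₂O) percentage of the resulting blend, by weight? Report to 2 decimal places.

18.81% K₂O

Total mass = 41 + 73 = 114 lb.
K₂O mass = 34.5%×41 + 10%×73 = 21.445 lb.
% K₂O = 21.445 / 114 = 18.8114%.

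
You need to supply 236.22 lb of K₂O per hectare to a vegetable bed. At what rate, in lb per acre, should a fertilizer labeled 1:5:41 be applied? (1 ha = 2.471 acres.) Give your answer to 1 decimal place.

Product per hectare = 236.22 / 41% = 576.146 lb.
Convert to per acre: 576.146 × 0.404694 = 233.163 lb.

233.2 lb of product per acre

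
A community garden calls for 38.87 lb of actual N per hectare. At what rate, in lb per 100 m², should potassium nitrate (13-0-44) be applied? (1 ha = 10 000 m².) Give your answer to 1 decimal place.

3.0 lb of product per hundred sq m

Product per hectare = 38.87 / 13% = 299 lb.
Convert to per 100 m²: 299 × 0.01 = 2.99 lb.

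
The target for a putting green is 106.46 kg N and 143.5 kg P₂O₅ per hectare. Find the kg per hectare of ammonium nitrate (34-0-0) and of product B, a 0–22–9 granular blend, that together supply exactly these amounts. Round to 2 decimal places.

With a, b = kg per hectare of ammonium nitrate and product B:
N: 0.34·a + 0·b = 106.46
P₂O₅: 0·a + 0.22·b = 143.5
Solving simultaneously: a = 313.118, b = 652.273.

313.12 kg ammonium nitrate, 652.27 kg product B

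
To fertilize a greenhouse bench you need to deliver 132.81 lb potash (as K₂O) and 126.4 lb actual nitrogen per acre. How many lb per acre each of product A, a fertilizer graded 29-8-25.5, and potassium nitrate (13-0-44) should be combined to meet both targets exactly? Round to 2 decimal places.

Per-acre balance (a = product A, b = potassium nitrate):
K₂O: 0.255·a + 0.44·b = 132.81
N: 0.29·a + 0.13·b = 126.4
From row1: a = (132.81 − 0.44·b) / 0.255.
Into row2: 0.29·(132.81 − 0.44·b)/0.255 + 0.13·b = 126.4 → b = 66.5209, a = 406.042.

406.04 lb product A, 66.52 lb potassium nitrate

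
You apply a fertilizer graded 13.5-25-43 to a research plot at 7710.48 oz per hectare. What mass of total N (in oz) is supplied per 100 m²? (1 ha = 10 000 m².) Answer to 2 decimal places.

nitrogen per hectare = 7710.48 × 13.5% = 1040.91 oz.
Convert to per 100 m²: 1040.91 × 0.01 = 10.4091 oz.

10.41 oz N per hundred sq m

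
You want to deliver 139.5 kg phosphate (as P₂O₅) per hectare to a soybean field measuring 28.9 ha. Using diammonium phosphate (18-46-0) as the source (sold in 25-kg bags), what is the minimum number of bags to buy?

351 bags

Product per hectare = 139.5 / 46% = 303.261 kg.
Total product = 303.261 × 28.9 = 8764.24 kg.
Bags = ⌈8764.24 / 25⌉ = 351.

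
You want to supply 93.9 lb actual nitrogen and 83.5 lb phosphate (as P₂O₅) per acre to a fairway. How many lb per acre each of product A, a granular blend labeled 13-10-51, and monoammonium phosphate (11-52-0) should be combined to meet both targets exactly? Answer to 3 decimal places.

700.406 lb product A, 25.883 lb monoammonium phosphate

Let a = lb of product A, b = lb of monoammonium phosphate (per acre).
N: 0.13·a + 0.11·b = 93.9
P₂O₅: 0.1·a + 0.52·b = 83.5
Eliminate a: (row1) − 0.13/0.1·(row2) → -0.566·b = -14.65, so b = 25.8834.
Back-substitute: a = (93.9 − 0.11·25.8834) / 0.13 = 700.4064.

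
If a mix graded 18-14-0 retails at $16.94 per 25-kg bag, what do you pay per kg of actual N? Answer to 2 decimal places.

$3.76 per kg N

N in bag = 25 × 18% = 4.5 kg.
Cost per kg N = $16.94 / 4.5 = $3.7644.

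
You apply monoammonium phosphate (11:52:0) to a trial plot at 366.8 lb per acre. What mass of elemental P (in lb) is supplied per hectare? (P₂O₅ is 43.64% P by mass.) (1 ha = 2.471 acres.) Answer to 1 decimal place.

P₂O₅ per acre = 366.8 × 52% = 190.736 lb.
Elemental P = 190.736 × 0.4364 = 83.2372 lb per acre.
Convert to per hectare: 83.2372 × 2.471 = 205.679 lb.

205.7 lb P per hectare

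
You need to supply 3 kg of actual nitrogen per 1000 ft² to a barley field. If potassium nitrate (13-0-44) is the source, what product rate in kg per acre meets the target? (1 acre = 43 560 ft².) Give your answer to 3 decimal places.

1005.231 kg of product per acre

Product per 1000 ft² = 3 / 13% = 23.0769 kg.
Convert to per acre: 23.0769 × 43.56 = 1005.2308 kg.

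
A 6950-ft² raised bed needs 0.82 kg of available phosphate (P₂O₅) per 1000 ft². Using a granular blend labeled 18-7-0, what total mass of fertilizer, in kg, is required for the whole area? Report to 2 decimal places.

81.41 kg

Product per 1000 ft² = 0.82 / 7% = 11.7143 kg.
Total product = 11.7143 × 6950 / 1000 = 81.4143 kg.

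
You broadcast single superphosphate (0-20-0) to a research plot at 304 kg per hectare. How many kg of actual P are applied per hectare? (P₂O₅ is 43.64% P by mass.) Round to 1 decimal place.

P₂O₅ per hectare = 304 × 20% = 60.8 kg.
Elemental P = 60.8 × 0.4364 = 26.5331 kg per hectare.

26.5 kg P per hectare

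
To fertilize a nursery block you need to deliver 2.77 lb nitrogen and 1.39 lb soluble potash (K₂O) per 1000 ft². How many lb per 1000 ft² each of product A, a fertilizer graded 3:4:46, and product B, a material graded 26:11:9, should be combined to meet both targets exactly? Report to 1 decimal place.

1.0 lb product A, 10.5 lb product B

With a, b = lb per 1000 ft² of product A and product B:
N: 0.03·a + 0.26·b = 2.77
K₂O: 0.46·a + 0.09·b = 1.39
Eliminate a: (row1) − 0.03/0.46·(row2) → 0.25413·b = 2.67935, so b = 10.5432.
Back-substitute: a = (2.77 − 0.26·10.5432) / 0.03 = 0.958939.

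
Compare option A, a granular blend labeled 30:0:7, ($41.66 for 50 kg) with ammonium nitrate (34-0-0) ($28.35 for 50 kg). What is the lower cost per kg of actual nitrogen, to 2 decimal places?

option A: N per bag = 50 × 30% = 15 kg; cost = 41.66 / 15 = $2.7773/kg N.
ammonium nitrate: N per bag = 50 × 34% = 17 kg; cost = 28.35 / 17 = $1.6676/kg N.
ammonium nitrate is cheaper.

$1.67 per kg N (ammonium nitrate)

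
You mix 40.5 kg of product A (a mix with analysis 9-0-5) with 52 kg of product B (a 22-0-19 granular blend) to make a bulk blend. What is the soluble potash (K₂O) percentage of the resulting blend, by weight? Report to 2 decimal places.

12.87% K₂O

Total mass = 40.5 + 52 = 92.5 kg.
K₂O mass = 5%×40.5 + 19%×52 = 11.905 kg.
% K₂O = 11.905 / 92.5 = 12.8703%.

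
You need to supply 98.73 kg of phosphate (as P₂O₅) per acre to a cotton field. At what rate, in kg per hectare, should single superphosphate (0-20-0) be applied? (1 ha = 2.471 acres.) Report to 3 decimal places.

1219.809 kg of product per hectare

Product per acre = 98.73 / 20% = 493.65 kg.
Convert to per hectare: 493.65 × 2.471 = 1219.8092 kg.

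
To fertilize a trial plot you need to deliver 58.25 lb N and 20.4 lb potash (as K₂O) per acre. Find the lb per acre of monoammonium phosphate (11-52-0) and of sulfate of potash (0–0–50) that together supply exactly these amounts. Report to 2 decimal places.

With a, b = lb per acre of monoammonium phosphate and sulfate of potash:
N: 0.11·a + 0·b = 58.25
K₂O: 0·a + 0.5·b = 20.4
Solving simultaneously: a = 529.545, b = 40.8.

529.55 lb monoammonium phosphate, 40.80 lb sulfate of potash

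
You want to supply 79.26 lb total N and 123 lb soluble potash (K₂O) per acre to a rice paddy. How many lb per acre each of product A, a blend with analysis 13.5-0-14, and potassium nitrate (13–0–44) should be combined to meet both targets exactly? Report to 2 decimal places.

458.36 lb product A, 133.70 lb potassium nitrate

Per-acre balance (a = product A, b = potassium nitrate):
N: 0.135·a + 0.13·b = 79.26
K₂O: 0.14·a + 0.44·b = 123
From row1: a = (79.26 − 0.13·b) / 0.135.
Into row2: 0.14·(79.26 − 0.13·b)/0.135 + 0.44·b = 123 → b = 133.704, a = 458.359.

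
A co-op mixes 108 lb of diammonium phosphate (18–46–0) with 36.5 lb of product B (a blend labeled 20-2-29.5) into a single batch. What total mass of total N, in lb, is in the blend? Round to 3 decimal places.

N mass = 18%×108 + 20%×36.5 = 26.74 lb.

26.740 lb N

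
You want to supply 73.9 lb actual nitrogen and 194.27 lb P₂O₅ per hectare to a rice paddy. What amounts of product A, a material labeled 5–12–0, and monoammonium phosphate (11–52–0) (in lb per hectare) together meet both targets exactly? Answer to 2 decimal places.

1332.68 lb product A, 66.05 lb monoammonium phosphate

With a, b = lb per hectare of product A and monoammonium phosphate:
N: 0.05·a + 0.11·b = 73.9
P₂O₅: 0.12·a + 0.52·b = 194.27
From row1: a = (73.9 − 0.11·b) / 0.05.
Into row2: 0.12·(73.9 − 0.11·b)/0.05 + 0.52·b = 194.27 → b = 66.0547, a = 1332.6797.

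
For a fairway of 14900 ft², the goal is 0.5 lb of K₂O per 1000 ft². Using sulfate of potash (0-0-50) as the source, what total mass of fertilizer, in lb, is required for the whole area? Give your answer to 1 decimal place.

Product per 1000 ft² = 0.5 / 50% = 1 lb.
Total product = 1 × 14900 / 1000 = 14.9 lb.

14.9 lb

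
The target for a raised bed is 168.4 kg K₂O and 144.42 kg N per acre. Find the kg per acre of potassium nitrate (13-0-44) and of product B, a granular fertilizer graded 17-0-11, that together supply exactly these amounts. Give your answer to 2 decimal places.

With a, b = kg per acre of potassium nitrate and product B:
K₂O: 0.44·a + 0.11·b = 168.4
N: 0.13·a + 0.17·b = 144.42
Eliminate b: (row1) − 0.11/0.17·(row2) → 0.355882·a = 74.9518, so a = 210.608.
Then b = (144.42 − 0.13·210.608) / 0.17 = 688.476.

210.61 kg potassium nitrate, 688.48 kg product B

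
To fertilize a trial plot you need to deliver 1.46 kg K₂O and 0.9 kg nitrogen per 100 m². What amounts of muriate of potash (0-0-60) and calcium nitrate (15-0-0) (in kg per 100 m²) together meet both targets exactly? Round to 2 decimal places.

Let a = kg of muriate of potash, b = kg of calcium nitrate (per 100 m²).
K₂O: 0.6·a + 0·b = 1.46
N: 0·a + 0.15·b = 0.9
Solving simultaneously: a = 2.43333, b = 6.

2.43 kg muriate of potash, 6.00 kg calcium nitrate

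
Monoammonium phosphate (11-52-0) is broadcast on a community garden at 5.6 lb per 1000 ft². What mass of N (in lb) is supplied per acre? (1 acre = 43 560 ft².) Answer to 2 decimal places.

nitrogen per 1000 ft² = 5.6 × 11% = 0.616 lb.
Convert to per acre: 0.616 × 43.56 = 26.833 lb.

26.83 lb N per acre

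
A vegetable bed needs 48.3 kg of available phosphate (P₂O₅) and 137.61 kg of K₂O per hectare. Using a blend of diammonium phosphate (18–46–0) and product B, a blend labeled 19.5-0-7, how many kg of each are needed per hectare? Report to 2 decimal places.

105.00 kg diammonium phosphate, 1965.86 kg product B

Per-hectare balance (a = diammonium phosphate, b = product B):
P₂O₅: 0.46·a + 0·b = 48.3
K₂O: 0·a + 0.07·b = 137.61
Solving simultaneously: a = 105, b = 1965.857.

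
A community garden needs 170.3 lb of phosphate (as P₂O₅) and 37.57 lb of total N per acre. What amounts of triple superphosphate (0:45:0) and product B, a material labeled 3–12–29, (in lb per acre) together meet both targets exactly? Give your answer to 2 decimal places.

Let a = lb of triple superphosphate, b = lb of product B (per acre).
P₂O₅: 0.45·a + 0.12·b = 170.3
N: 0·a + 0.03·b = 37.57
Solving simultaneously: a = 44.4889, b = 1252.333.

44.49 lb triple superphosphate, 1252.33 lb product B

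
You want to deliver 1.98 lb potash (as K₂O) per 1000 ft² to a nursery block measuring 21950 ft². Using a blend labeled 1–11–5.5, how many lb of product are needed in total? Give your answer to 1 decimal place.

Product per 1000 ft² = 1.98 / 5.5% = 36 lb.
Total product = 36 × 21950 / 1000 = 790.2 lb.

790.2 lb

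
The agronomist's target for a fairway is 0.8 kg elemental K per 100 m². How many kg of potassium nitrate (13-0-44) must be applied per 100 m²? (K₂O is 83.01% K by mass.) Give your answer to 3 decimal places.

As K₂O: 0.8 / 0.8301 = 0.963739 kg per 100 m².
Product per 100 m² = 0.963739 / 44% = 2.19032 kg.

2.190 kg of product per hundred sq m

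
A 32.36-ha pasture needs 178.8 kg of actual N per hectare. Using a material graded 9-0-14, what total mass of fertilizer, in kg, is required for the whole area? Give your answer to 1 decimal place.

Product per hectare = 178.8 / 9% = 1986.67 kg.
Total product = 1986.67 × 32.36 = 64288.53 kg.

64288.5 kg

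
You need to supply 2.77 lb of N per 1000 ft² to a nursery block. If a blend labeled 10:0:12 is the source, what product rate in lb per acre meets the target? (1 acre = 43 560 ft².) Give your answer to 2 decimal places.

Product per 1000 ft² = 2.77 / 10% = 27.7 lb.
Convert to per acre: 27.7 × 43.56 = 1206.612 lb.

1206.61 lb of product per acre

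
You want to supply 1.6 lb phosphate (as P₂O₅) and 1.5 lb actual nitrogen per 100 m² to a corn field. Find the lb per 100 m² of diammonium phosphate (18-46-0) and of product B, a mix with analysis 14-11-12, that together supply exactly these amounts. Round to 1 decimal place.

Let a = lb of diammonium phosphate, b = lb of product B (per 100 m²).
P₂O₅: 0.46·a + 0.11·b = 1.6
N: 0.18·a + 0.14·b = 1.5
Eliminate b: (row1) − 0.11/0.14·(row2) → 0.318571·a = 0.421429, so a = 1.32287.
Then b = (1.5 − 0.18·1.32287) / 0.14 = 9.01345.

1.3 lb diammonium phosphate, 9.0 lb product B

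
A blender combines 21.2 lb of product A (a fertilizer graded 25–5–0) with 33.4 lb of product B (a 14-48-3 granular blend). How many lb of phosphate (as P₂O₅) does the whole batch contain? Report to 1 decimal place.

17.1 lb P₂O₅

P₂O₅ mass = 5%×21.2 + 48%×33.4 = 17.092 lb.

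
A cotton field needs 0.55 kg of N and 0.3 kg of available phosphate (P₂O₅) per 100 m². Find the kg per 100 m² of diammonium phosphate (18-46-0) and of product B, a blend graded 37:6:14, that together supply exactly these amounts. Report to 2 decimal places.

With a, b = kg per 100 m² of diammonium phosphate and product B:
N: 0.18·a + 0.37·b = 0.55
P₂O₅: 0.46·a + 0.06·b = 0.3
Eliminate b: (row1) − 0.37/0.06·(row2) → -2.65667·a = -1.3, so a = 0.489335.
Then b = (0.3 − 0.46·0.489335) / 0.06 = 1.24843.

0.49 kg diammonium phosphate, 1.25 kg product B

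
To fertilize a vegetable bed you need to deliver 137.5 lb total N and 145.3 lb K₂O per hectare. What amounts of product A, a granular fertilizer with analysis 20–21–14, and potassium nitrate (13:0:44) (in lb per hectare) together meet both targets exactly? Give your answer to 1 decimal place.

596.1 lb product A, 140.5 lb potassium nitrate

With a, b = lb per hectare of product A and potassium nitrate:
N: 0.2·a + 0.13·b = 137.5
K₂O: 0.14·a + 0.44·b = 145.3
From row1: a = (137.5 − 0.13·b) / 0.2.
Into row2: 0.14·(137.5 − 0.13·b)/0.2 + 0.44·b = 145.3 → b = 140.544, a = 596.146.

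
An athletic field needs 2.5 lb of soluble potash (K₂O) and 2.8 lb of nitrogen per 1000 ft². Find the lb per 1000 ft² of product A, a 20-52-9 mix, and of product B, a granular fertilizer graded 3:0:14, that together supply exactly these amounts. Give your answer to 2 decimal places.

Per-1000 ft² balance (a = product A, b = product B):
K₂O: 0.09·a + 0.14·b = 2.5
N: 0.2·a + 0.03·b = 2.8
Eliminate a: (row1) − 0.09/0.2·(row2) → 0.1265·b = 1.24, so b = 9.80237.
Back-substitute: a = (2.5 − 0.14·9.80237) / 0.09 = 12.5296.

12.53 lb product A, 9.80 lb product B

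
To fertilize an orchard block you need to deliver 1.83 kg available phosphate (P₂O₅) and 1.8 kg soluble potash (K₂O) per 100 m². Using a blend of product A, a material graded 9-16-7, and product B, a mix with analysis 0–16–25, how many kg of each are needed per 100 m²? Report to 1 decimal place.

Let a = kg of product A, b = kg of product B (per 100 m²).
P₂O₅: 0.16·a + 0.16·b = 1.83
K₂O: 0.07·a + 0.25·b = 1.8
Eliminate b: (row1) − 0.16/0.25·(row2) → 0.1152·a = 0.678, so a = 5.88542.
Then b = (1.8 − 0.07·5.88542) / 0.25 = 5.55208.

5.9 kg product A, 5.6 kg product B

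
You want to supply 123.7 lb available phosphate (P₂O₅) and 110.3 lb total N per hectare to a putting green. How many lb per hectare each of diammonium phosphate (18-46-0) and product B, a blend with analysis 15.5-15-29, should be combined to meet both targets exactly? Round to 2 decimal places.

Per-hectare balance (a = diammonium phosphate, b = product B):
P₂O₅: 0.46·a + 0.15·b = 123.7
N: 0.18·a + 0.155·b = 110.3
From row1: a = (123.7 − 0.15·b) / 0.46.
Into row2: 0.18·(123.7 − 0.15·b)/0.46 + 0.155·b = 110.3 → b = 642.709, a = 59.3341.

59.33 lb diammonium phosphate, 642.71 lb product B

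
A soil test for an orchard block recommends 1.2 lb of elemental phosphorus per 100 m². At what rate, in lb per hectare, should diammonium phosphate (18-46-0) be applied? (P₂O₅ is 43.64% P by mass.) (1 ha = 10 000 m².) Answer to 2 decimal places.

597.78 lb of product per hectare

As P₂O₅: 1.2 / 0.4364 = 2.74977 lb per 100 m².
Product per 100 m² = 2.74977 / 46% = 5.97776 lb.
Convert to per hectare: 5.97776 × 100 = 597.776 lb.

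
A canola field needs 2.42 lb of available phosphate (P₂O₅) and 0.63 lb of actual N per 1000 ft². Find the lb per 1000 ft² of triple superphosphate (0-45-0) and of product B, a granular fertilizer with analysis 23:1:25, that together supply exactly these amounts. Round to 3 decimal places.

Let a = lb of triple superphosphate, b = lb of product B (per 1000 ft²).
P₂O₅: 0.45·a + 0.01·b = 2.42
N: 0·a + 0.23·b = 0.63
Solving simultaneously: a = 5.31691, b = 2.73913.

5.317 lb triple superphosphate, 2.739 lb product B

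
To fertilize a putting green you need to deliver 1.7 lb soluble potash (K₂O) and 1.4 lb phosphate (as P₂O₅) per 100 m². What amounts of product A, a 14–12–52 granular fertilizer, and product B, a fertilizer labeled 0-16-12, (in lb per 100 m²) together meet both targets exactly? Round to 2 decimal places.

With a, b = lb per 100 m² of product A and product B:
K₂O: 0.52·a + 0.12·b = 1.7
P₂O₅: 0.12·a + 0.16·b = 1.4
Eliminate b: (row1) − 0.12/0.16·(row2) → 0.43·a = 0.65, so a = 1.51163.
Then b = (1.4 − 0.12·1.51163) / 0.16 = 7.61628.

1.51 lb product A, 7.62 lb product B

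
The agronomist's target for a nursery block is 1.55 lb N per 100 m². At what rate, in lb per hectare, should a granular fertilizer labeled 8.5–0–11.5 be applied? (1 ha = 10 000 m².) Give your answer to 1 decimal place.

Product per 100 m² = 1.55 / 8.5% = 18.2353 lb.
Convert to per hectare: 18.2353 × 100 = 1823.53 lb.

1823.5 lb of product per hectare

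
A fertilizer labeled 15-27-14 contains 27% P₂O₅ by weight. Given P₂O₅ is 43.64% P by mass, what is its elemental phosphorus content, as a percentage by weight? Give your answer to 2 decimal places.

%P = 27 × 0.4364 = 11.7828%.

11.78% P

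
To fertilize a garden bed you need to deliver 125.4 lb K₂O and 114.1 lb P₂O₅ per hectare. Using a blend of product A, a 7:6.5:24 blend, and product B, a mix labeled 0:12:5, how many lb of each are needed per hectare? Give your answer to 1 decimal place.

365.7 lb product A, 752.8 lb product B

Let a = lb of product A, b = lb of product B (per hectare).
K₂O: 0.24·a + 0.05·b = 125.4
P₂O₅: 0.065·a + 0.12·b = 114.1
Solving simultaneously: a = 365.675, b = 752.759.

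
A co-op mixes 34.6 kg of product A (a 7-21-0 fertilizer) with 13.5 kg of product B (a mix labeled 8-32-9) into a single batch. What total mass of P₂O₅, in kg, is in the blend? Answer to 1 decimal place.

11.6 kg P₂O₅

P₂O₅ mass = 21%×34.6 + 32%×13.5 = 11.586 kg.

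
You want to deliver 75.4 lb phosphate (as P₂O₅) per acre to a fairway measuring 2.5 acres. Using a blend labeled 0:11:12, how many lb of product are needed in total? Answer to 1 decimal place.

Product per acre = 75.4 / 11% = 685.455 lb.
Total product = 685.455 × 2.5 = 1713.64 lb.

1713.6 lb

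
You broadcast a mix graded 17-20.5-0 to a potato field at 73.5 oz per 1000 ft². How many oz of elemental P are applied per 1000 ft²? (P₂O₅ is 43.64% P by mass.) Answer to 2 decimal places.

P₂O₅ per 1000 ft² = 73.5 × 20.5% = 15.0675 oz.
Elemental P = 15.0675 × 0.4364 = 6.57546 oz per 1000 ft².

6.58 oz P per thousand sq ft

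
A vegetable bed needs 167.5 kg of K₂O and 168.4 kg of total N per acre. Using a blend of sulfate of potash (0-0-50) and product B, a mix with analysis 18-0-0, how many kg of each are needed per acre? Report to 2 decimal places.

With a, b = kg per acre of sulfate of potash and product B:
K₂O: 0.5·a + 0·b = 167.5
N: 0·a + 0.18·b = 168.4
Solving simultaneously: a = 335, b = 935.556.

335.00 kg sulfate of potash, 935.56 kg product B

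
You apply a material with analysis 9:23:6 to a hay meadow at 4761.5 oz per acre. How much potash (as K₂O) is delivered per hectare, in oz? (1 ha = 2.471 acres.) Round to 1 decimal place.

705.9 oz K₂O per hectare

K₂O per acre = 4761.5 × 6% = 285.69 oz.
Convert to per hectare: 285.69 × 2.471 = 705.94 oz.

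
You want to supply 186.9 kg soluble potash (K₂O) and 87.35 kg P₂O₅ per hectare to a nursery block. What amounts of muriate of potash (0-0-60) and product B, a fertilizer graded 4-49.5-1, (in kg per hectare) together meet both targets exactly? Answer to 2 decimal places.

308.56 kg muriate of potash, 176.46 kg product B

With a, b = kg per hectare of muriate of potash and product B:
K₂O: 0.6·a + 0.01·b = 186.9
P₂O₅: 0·a + 0.495·b = 87.35
Solving simultaneously: a = 308.559, b = 176.4646.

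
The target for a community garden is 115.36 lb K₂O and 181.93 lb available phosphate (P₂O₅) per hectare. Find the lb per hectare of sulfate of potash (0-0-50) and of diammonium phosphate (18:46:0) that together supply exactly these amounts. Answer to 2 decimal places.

230.72 lb sulfate of potash, 395.50 lb diammonium phosphate

Per-hectare balance (a = sulfate of potash, b = diammonium phosphate):
K₂O: 0.5·a + 0·b = 115.36
P₂O₅: 0·a + 0.46·b = 181.93
Solving simultaneously: a = 230.72, b = 395.5.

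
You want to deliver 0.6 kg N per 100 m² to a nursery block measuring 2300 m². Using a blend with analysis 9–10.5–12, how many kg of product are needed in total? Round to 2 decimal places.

153.33 kg

Product per 100 m² = 0.6 / 9% = 6.66667 kg.
Total product = 6.66667 × 2300 / 100 = 153.333 kg.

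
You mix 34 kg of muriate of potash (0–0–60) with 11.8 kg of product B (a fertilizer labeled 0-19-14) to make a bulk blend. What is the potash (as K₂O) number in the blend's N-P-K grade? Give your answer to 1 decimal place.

48.1% K₂O

Total mass = 34 + 11.8 = 45.8 kg.
K₂O mass = 60%×34 + 14%×11.8 = 22.052 kg.
% K₂O = 22.052 / 45.8 = 48.1485%.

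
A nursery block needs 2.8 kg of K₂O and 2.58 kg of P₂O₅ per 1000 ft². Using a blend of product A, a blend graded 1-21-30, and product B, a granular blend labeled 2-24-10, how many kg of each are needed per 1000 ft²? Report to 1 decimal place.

8.1 kg product A, 3.6 kg product B

Per-1000 ft² balance (a = product A, b = product B):
K₂O: 0.3·a + 0.1·b = 2.8
P₂O₅: 0.21·a + 0.24·b = 2.58
Eliminate a: (row1) − 0.3/0.21·(row2) → -0.242857·b = -0.885714, so b = 3.64706.
Back-substitute: a = (2.8 − 0.1·3.64706) / 0.3 = 8.11765.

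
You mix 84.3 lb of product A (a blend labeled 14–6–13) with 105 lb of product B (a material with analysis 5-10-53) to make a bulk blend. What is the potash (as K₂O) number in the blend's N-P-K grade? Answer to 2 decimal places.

35.19% K₂O

Total mass = 84.3 + 105 = 189.3 lb.
K₂O mass = 13%×84.3 + 53%×105 = 66.609 lb.
% K₂O = 66.609 / 189.3 = 35.187%.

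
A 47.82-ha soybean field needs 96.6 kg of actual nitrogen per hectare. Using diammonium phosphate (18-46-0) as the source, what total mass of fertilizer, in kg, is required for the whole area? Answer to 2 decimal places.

25663.40 kg

Product per hectare = 96.6 / 18% = 536.667 kg.
Total product = 536.667 × 47.82 = 25663.4 kg.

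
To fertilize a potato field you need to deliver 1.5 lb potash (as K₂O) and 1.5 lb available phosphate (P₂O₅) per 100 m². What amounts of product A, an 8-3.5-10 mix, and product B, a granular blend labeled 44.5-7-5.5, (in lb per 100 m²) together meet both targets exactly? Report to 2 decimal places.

Per-100 m² balance (a = product A, b = product B):
K₂O: 0.1·a + 0.055·b = 1.5
P₂O₅: 0.035·a + 0.07·b = 1.5
From row1: a = (1.5 − 0.055·b) / 0.1.
Into row2: 0.035·(1.5 − 0.055·b)/0.1 + 0.07·b = 1.5 → b = 19.2118, a = 4.4335.

4.43 lb product A, 19.21 lb product B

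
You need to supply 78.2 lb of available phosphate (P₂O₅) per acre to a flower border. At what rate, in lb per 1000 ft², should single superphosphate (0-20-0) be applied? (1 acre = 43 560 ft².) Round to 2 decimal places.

8.98 lb of product per thousand sq ft

Product per acre = 78.2 / 20% = 391 lb.
Convert to per 1000 ft²: 391 × 0.0229568 = 8.97612 lb.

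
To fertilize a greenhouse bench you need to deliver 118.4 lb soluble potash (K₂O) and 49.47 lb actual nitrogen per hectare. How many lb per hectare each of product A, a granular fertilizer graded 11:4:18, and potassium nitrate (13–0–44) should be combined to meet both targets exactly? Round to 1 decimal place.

255.0 lb product A, 164.8 lb potassium nitrate

Per-hectare balance (a = product A, b = potassium nitrate):
K₂O: 0.18·a + 0.44·b = 118.4
N: 0.11·a + 0.13·b = 49.47
Eliminate b: (row1) − 0.44/0.13·(row2) → -0.192308·a = -49.0369, so a = 254.992.
Then b = (49.47 − 0.11·254.992) / 0.13 = 164.776.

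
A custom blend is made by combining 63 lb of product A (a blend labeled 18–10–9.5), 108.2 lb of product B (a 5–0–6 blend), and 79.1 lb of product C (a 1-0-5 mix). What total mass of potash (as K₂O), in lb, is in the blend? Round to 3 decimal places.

K₂O mass = 9.5%×63 + 6%×108.2 + 5%×79.1 = 16.432 lb.

16.432 lb K₂O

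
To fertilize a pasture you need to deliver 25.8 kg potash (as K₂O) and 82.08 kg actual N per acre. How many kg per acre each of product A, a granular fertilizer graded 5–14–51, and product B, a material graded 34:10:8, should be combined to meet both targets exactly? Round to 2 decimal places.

13.02 kg product A, 239.50 kg product B

Let a = kg of product A, b = kg of product B (per acre).
K₂O: 0.51·a + 0.08·b = 25.8
N: 0.05·a + 0.34·b = 82.08
Eliminate b: (row1) − 0.08/0.34·(row2) → 0.498235·a = 6.48706, so a = 13.0201.
Then b = (82.08 − 0.05·13.0201) / 0.34 = 239.497.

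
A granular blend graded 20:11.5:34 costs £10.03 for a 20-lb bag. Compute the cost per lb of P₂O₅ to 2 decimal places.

P₂O₅ in bag = 20 × 11.5% = 2.3 lb.
Cost per lb P₂O₅ = £10.03 / 2.3 = £4.3609.

£4.36 per lb P₂O₅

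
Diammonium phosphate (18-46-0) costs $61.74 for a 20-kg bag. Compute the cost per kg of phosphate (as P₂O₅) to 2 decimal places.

P₂O₅ in bag = 20 × 46% = 9.2 kg.
Cost per kg P₂O₅ = $61.74 / 9.2 = $6.7109.

$6.71 per kg P₂O₅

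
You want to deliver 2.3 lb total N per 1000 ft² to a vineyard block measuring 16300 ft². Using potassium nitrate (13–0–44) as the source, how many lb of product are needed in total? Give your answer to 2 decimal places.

288.38 lb

Product per 1000 ft² = 2.3 / 13% = 17.6923 lb.
Total product = 17.6923 × 16300 / 1000 = 288.3846 lb.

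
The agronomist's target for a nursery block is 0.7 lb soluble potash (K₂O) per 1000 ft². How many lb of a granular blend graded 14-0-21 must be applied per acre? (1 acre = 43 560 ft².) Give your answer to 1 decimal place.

Product per 1000 ft² = 0.7 / 21% = 3.33333 lb.
Convert to per acre: 3.33333 × 43.56 = 145.2 lb.

145.2 lb of product per acre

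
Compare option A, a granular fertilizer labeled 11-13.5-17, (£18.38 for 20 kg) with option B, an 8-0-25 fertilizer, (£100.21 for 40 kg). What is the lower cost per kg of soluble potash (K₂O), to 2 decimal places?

option A: K₂O per bag = 20 × 17% = 3.4 kg; cost = 18.38 / 3.4 = £5.4059/kg K₂O.
option B: K₂O per bag = 40 × 25% = 10 kg; cost = 100.21 / 10 = £10.0210/kg K₂O.
option A is cheaper.

£5.41 per kg K₂O (option A)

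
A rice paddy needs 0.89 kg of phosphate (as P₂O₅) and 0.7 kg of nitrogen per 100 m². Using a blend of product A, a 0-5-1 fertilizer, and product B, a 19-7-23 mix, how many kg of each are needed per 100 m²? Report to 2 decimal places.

12.64 kg product A, 3.68 kg product B

Per-100 m² balance (a = product A, b = product B):
P₂O₅: 0.05·a + 0.07·b = 0.89
N: 0·a + 0.19·b = 0.7
Solving simultaneously: a = 12.6421, b = 3.68421.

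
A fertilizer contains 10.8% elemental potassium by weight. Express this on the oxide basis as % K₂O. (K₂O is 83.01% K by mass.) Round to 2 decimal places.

13.01% K₂O

%K₂O = 10.8 / 0.8301 = 13.0105%.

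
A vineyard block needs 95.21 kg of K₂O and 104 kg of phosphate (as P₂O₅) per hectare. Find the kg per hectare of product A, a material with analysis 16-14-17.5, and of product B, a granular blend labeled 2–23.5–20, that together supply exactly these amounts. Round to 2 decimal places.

Per-hectare balance (a = product A, b = product B):
K₂O: 0.175·a + 0.2·b = 95.21
P₂O₅: 0.14·a + 0.235·b = 104
Solving simultaneously: a = 119.9505, b = 371.093.

119.95 kg product A, 371.09 kg product B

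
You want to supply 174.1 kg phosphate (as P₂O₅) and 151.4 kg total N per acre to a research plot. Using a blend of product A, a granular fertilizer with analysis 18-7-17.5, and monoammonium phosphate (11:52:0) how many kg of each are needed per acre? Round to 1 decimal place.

693.6 kg product A, 241.4 kg monoammonium phosphate

Let a = kg of product A, b = kg of monoammonium phosphate (per acre).
P₂O₅: 0.07·a + 0.52·b = 174.1
N: 0.18·a + 0.11·b = 151.4
Solving simultaneously: a = 693.562, b = 241.444.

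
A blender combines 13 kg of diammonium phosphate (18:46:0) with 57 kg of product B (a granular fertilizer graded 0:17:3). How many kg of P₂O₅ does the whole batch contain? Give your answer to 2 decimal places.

15.67 kg P₂O₅

P₂O₅ mass = 46%×13 + 17%×57 = 15.67 kg.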